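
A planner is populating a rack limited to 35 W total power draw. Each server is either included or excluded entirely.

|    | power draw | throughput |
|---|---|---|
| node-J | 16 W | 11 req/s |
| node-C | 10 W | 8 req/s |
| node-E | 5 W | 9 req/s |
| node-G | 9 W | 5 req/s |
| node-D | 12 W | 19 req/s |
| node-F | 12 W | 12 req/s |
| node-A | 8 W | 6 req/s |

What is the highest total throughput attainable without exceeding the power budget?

node-E + node-D + node-F: power draw 5 + 12 + 12 = 29 ≤ 35, throughput 9 + 19 + 12 = 40.
node-J + node-E + node-D: power draw 16 + 5 + 12 = 33 ≤ 35, throughput 11 + 9 + 19 = 39.
node-C + node-E + node-D + node-A: power draw 10 + 5 + 12 + 8 = 35 ≤ 35, throughput 8 + 9 + 19 + 6 = 42.
Best is node-C, node-E, node-D, and node-A with total throughput 42.

42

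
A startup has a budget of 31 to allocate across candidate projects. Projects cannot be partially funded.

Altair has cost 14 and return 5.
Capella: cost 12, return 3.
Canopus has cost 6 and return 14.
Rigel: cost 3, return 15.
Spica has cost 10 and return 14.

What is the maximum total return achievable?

Take Capella, Canopus, Rigel, and Spica: cost 12 + 6 + 3 + 10 = 31 ≤ 31, return 3 + 14 + 15 + 14 = 46.
No other feasible combination does better.

46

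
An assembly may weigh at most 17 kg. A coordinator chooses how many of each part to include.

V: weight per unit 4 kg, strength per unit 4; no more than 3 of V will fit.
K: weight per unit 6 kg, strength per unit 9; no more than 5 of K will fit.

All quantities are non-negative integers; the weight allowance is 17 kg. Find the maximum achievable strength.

1×V and 2×K: weight 16 ≤ 17, strength 1·4 + 2·9 = 22.
2×K: weight 12 ≤ 17, strength 2·9 = 18.
Best is 22.

22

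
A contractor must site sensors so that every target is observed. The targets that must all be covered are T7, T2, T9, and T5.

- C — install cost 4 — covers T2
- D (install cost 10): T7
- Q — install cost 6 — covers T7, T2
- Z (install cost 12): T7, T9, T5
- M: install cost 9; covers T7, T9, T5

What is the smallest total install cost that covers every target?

Choose C and M: together they cover T7, T2, T9, T5 — every target.
Total install cost: 4 + 9 = 13.

13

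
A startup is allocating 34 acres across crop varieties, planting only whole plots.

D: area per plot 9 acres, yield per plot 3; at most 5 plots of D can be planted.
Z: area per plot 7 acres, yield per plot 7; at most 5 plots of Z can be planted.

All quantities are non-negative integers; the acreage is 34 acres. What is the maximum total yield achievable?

28

This is a bounded integer knapsack.
Take 4×Z: area 28 ≤ 34, yield 4·7 = 28.
No other integer combination yields more.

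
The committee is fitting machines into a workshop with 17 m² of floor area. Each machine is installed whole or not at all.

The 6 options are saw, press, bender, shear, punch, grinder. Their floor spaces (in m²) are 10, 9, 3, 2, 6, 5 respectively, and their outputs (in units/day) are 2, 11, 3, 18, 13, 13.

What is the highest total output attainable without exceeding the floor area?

47

Allowing fractional choices, the relaxed optimum would be about 48.9, but machines are indivisible.
press + shear + grinder: floor space 9 + 2 + 5 = 16 ≤ 17, output 11 + 18 + 13 = 42.
bender + shear + punch + grinder: floor space 3 + 2 + 6 + 5 = 16 ≤ 17, output 3 + 18 + 13 + 13 = 47.
shear + punch + grinder: floor space 2 + 6 + 5 = 13 ≤ 17, output 18 + 13 + 13 = 44.
Best is bender, shear, punch, and grinder with total output 47.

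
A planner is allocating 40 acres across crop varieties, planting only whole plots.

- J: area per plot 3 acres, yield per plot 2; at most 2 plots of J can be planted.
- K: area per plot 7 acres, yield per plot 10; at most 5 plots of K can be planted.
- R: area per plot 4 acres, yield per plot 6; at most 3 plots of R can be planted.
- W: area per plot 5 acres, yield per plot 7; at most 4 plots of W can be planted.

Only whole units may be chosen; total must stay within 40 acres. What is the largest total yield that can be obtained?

This is a bounded integer knapsack.
3×K, 1×R, and 3×W: area 40 ≤ 40, yield 3·10 + 1·6 + 3·7 = 57.
4×K and 3×R: area 40 ≤ 40, yield 4·10 + 3·6 = 58.
Best is 58.

58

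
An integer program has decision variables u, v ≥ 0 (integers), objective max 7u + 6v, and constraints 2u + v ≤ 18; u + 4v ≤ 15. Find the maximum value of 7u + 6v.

(u,v)=(9,0): 2·9+1·0=18≤18, 1·9+4·0=9≤15, objective 63.
(u,v)=(8,1): 2·8+1·1=17≤18, 1·8+4·1=12≤15, objective 62.
(u,v)=(7,2): 2·7+1·2=16≤18, 1·7+4·2=15≤15, objective 61.
No feasible integer point exceeds 63.

63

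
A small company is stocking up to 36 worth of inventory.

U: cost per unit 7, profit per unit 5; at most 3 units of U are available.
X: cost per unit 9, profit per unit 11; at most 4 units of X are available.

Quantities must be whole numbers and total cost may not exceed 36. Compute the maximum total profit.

44

4×X: cost 36 ≤ 36, profit 4·11 = 44.
1×U and 3×X: cost 34 ≤ 36, profit 1·5 + 3·11 = 38.
Best is 44.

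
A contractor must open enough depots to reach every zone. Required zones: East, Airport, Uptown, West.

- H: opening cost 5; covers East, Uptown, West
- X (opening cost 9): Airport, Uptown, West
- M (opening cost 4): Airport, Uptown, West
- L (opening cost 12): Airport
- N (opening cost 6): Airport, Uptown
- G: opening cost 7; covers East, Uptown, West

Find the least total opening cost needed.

Choose H and M: together they cover East, Airport, Uptown, West — every zone.
Total opening cost: 5 + 4 = 9.
No cover costs less than 9.

9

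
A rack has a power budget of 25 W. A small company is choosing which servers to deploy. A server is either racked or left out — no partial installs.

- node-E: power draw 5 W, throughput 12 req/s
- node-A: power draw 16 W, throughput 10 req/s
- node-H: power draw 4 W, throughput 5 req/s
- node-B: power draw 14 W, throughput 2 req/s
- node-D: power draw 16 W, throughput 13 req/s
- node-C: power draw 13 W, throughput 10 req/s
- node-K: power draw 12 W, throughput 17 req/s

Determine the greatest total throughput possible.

Allowing fractional choices, the relaxed optimum would be about 37.2, but servers are indivisible.
node-E + node-H + node-K: power draw 5 + 4 + 12 = 21 ≤ 25, throughput 12 + 5 + 17 = 34.
node-E + node-H + node-D: power draw 5 + 4 + 16 = 25 ≤ 25, throughput 12 + 5 + 13 = 30.
Best is node-E, node-H, and node-K with total throughput 34.

34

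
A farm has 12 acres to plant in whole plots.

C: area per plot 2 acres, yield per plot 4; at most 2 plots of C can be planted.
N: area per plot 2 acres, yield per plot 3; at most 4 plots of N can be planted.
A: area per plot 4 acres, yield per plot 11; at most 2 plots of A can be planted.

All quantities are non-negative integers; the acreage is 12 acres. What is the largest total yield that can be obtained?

1×C, 1×N, and 2×A: area 12 ≤ 12, yield 1·4 + 1·3 + 2·11 = 29.
2×C and 2×A: area 12 ≤ 12, yield 2·4 + 2·11 = 30.
Best is 30.

30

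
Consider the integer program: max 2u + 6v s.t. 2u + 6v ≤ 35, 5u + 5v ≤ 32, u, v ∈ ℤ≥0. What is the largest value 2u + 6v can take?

32

Relaxing integrality, the LP optimum is 35.00 at (u,v) = (0, 5.83), which is not an integer point.
(u,v)=(1,5): 2·1+6·5=32≤35, 5·1+5·5=30≤32, objective 32.
(u,v)=(0,5): 2·0+6·5=30≤35, 5·0+5·5=25≤32, objective 30.
(u,v)=(2,4): 2·2+6·4=28≤35, 5·2+5·4=30≤32, objective 28.
Maximum is 32 at (u,v)=(1,5).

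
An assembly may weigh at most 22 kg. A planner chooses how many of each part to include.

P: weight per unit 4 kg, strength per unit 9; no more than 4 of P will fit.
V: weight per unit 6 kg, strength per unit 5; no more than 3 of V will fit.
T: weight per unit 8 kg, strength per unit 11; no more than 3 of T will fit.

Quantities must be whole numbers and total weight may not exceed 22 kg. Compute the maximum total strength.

This is a bounded integer knapsack.
P has the best ratio (9/4); taking only P gives at most 4×9 = 36 (stopped by the supply cap of 4).
Mixing does better — 4×P and 1×V: weight 22 ≤ 22, strength 4·9 + 1·5 = 41.

41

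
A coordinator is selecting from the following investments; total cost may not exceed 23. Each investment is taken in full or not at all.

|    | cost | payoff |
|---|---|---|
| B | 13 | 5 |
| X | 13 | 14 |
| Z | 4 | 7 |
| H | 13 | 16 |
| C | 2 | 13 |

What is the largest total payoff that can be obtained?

H + C: cost 13 + 2 = 15 ≤ 23, payoff 16 + 13 = 29.
X + Z + C: cost 13 + 4 + 2 = 19 ≤ 23, payoff 14 + 7 + 13 = 34.
Z + H + C: cost 4 + 13 + 2 = 19 ≤ 23, payoff 7 + 16 + 13 = 36.
Best is Z, H, and C with total payoff 36.

36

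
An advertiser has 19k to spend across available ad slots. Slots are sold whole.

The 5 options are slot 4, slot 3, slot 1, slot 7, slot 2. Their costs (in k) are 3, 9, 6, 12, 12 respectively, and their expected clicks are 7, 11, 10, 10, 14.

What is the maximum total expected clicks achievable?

28

Take slot 4, slot 3, and slot 1: cost 3 + 9 + 6 = 18 ≤ 19, expected clicks 7 + 11 + 10 = 28.
No other feasible combination does better.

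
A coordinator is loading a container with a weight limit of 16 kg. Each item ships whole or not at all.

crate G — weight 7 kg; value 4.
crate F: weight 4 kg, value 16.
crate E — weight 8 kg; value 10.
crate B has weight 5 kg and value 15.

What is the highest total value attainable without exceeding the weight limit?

Treat it as a binary knapsack problem.
Allowing fractional choices, the relaxed optimum would be about 39.8, but items are indivisible.
crate F + crate B: weight 4 + 5 = 9 ≤ 16, value 16 + 15 = 31.
crate G + crate F + crate B: weight 7 + 4 + 5 = 16 ≤ 16, value 4 + 16 + 15 = 35.
crate F + crate E: weight 4 + 8 = 12 ≤ 16, value 16 + 10 = 26.
Best is crate G, crate F, and crate B with total value 35.

35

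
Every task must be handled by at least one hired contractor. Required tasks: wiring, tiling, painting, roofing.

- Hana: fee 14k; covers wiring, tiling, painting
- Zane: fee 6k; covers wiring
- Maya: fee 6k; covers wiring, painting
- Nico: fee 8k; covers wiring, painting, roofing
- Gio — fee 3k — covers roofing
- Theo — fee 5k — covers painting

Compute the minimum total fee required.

The greedy cost-per-new-task heuristic would pick Nico and Hana for 22, but a cheaper cover exists.
Choose Hana and Gio: together they cover wiring, tiling, painting, roofing — every task.
Total fee: 14 + 3 = 17.
No cover costs less than 17.

17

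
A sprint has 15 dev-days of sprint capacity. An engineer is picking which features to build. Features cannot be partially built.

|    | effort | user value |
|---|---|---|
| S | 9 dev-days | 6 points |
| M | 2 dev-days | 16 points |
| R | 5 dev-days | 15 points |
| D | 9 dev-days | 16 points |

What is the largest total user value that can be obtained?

This is an integer program with binary decision variables.
Allowing fractional choices, the relaxed optimum would be about 45.2, but features are indivisible.
M + R: effort 2 + 5 = 7 ≤ 15, user value 16 + 15 = 31.
M + D: effort 2 + 9 = 11 ≤ 15, user value 16 + 16 = 32.
Best is M and D with total user value 32.

32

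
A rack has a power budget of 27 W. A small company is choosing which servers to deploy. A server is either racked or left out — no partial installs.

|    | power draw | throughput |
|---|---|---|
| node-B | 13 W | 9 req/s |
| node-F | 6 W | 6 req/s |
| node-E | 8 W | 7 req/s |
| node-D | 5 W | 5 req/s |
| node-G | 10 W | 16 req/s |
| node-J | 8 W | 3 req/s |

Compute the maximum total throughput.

29

node-F + node-E + node-G: power draw 6 + 8 + 10 = 24 ≤ 27, throughput 6 + 7 + 16 = 29.
node-E + node-D + node-G: power draw 8 + 5 + 10 = 23 ≤ 27, throughput 7 + 5 + 16 = 28.
node-F + node-D + node-G: power draw 6 + 5 + 10 = 21 ≤ 27, throughput 6 + 5 + 16 = 27.
Best is node-F, node-E, and node-G with total throughput 29.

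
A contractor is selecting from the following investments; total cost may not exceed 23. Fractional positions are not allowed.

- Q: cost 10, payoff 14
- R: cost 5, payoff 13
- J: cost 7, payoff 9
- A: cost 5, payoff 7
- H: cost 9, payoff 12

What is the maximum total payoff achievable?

36

This is a 0-1 knapsack instance.
Allowing fractional choices, the relaxed optimum would be about 38.0, but investments are indivisible.
Q + R + J: cost 10 + 5 + 7 = 22 ≤ 23, payoff 14 + 13 + 9 = 36.
Q + R + A: cost 10 + 5 + 5 = 20 ≤ 23, payoff 14 + 13 + 7 = 34.
Best is Q, R, and J with total payoff 36.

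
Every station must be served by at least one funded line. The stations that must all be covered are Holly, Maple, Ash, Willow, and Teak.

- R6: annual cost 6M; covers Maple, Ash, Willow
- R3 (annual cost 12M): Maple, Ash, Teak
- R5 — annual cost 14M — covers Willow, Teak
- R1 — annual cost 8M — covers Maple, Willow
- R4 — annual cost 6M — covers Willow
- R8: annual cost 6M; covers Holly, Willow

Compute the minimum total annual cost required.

Choose R3 and R8: together they cover Holly, Maple, Ash, Willow, Teak — every station.
Total annual cost: 12 + 6 = 18.

18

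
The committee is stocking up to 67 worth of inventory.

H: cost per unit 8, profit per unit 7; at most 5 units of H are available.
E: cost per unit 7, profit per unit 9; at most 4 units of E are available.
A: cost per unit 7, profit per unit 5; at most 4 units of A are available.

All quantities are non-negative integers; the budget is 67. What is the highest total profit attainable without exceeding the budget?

69

4×H, 4×E, and 1×A: cost 67 ≤ 67, profit 4·7 + 4·9 + 1·5 = 69.
3×H, 4×E, and 2×A: cost 66 ≤ 67, profit 3·7 + 4·9 + 2·5 = 67.
Best is 69.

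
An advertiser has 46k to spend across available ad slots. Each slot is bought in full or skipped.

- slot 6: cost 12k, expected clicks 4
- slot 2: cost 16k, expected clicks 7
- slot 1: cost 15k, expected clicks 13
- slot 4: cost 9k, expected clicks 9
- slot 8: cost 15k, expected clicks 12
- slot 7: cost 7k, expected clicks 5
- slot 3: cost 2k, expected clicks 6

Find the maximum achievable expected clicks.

Take slot 1, slot 4, slot 8, and slot 3: cost 15 + 9 + 15 + 2 = 41 ≤ 46, expected clicks 13 + 9 + 12 + 6 = 40.
No other feasible combination does better.

40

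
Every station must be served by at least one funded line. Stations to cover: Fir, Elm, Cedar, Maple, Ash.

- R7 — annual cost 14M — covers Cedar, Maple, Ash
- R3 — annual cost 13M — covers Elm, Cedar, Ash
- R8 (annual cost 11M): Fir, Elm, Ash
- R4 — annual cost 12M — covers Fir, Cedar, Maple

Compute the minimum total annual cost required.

23

Choose R8 and R4: together they cover Fir, Elm, Cedar, Maple, Ash — every station.
Total annual cost: 11 + 12 = 23.
No cover costs less than 23.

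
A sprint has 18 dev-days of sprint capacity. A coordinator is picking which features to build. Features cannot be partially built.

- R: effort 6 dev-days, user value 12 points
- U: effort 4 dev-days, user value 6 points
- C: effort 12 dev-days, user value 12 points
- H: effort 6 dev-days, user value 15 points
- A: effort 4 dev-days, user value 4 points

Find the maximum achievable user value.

Take R, U, and H: effort 6 + 4 + 6 = 16 ≤ 18, user value 12 + 6 + 15 = 33.
No other feasible combination does better.

33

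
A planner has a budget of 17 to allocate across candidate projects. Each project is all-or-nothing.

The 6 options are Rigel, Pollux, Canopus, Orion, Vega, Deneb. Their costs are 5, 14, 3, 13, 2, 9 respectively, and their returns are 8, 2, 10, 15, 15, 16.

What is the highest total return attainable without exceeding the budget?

41

Take Canopus, Vega, and Deneb: cost 3 + 2 + 9 = 14 ≤ 17, return 10 + 15 + 16 = 41.
No other feasible combination does better.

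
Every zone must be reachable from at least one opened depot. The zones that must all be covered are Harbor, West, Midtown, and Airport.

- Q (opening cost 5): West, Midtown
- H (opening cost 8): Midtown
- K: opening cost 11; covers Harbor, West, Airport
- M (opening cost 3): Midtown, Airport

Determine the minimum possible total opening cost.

14

Choose K and M: together they cover Harbor, West, Midtown, Airport — every zone.
Total opening cost: 11 + 3 = 14.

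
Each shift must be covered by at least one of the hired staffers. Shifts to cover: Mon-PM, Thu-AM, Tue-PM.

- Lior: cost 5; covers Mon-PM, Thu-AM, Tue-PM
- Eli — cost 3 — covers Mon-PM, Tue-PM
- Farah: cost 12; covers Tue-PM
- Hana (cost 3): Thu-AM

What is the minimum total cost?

The greedy cost-per-new-shift heuristic would pick Eli and Hana for 6, but a cheaper cover exists.
Lior alone covers Mon-PM, Thu-AM, Tue-PM — every shift.
Total cost: 5.
No cover costs less than 5.

5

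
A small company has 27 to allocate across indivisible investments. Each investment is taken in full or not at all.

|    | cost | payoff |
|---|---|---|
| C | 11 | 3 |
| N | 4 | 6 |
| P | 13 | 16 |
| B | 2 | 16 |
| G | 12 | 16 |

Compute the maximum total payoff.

48

N + P + B: cost 4 + 13 + 2 = 19 ≤ 27, payoff 6 + 16 + 16 = 38.
P + B + G: cost 13 + 2 + 12 = 27 ≤ 27, payoff 16 + 16 + 16 = 48.
N + B + G: cost 4 + 2 + 12 = 18 ≤ 27, payoff 6 + 16 + 16 = 38.
Best is P, B, and G with total payoff 48.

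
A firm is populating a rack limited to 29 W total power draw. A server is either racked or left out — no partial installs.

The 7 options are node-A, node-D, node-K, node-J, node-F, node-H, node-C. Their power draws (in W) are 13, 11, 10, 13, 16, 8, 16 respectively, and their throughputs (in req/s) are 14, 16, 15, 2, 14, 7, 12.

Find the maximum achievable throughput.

Treat it as a binary knapsack problem.
node-D + node-K + node-H: power draw 11 + 10 + 8 = 29 ≤ 29, throughput 16 + 15 + 7 = 38.
node-D + node-K: power draw 11 + 10 = 21 ≤ 29, throughput 16 + 15 = 31.
Best is node-D, node-K, and node-H with total throughput 38.

38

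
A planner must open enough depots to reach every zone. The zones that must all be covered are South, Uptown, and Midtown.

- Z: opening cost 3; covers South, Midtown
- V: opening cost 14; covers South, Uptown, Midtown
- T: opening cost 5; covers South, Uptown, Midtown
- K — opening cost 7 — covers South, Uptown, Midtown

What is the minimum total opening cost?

5

This is an integer covering problem.
The greedy cost-per-new-zone heuristic would pick Z and T for 8, but a cheaper cover exists.
T alone covers South, Uptown, Midtown — every zone.
Total opening cost: 5.
No cover costs less than 5.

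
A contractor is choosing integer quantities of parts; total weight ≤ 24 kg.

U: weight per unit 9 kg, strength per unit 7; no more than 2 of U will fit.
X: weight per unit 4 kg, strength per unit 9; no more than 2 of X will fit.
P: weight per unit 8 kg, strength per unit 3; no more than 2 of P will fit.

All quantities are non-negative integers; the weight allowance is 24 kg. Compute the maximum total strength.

1×U and 2×X: weight 17 ≤ 24, strength 1·7 + 2·9 = 25.
2×X and 2×P: weight 24 ≤ 24, strength 2·9 + 2·3 = 24.
Best is 25.

25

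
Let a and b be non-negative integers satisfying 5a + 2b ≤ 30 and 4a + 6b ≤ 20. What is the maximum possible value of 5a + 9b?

(a,b)=(2,2): 5·2+2·2=14≤30, 4·2+6·2=20≤20, objective 28.
(a,b)=(0,3): 5·0+2·3=6≤30, 4·0+6·3=18≤20, objective 27.
(a,b)=(3,1): 5·3+2·1=17≤30, 4·3+6·1=18≤20, objective 24.
No feasible integer point exceeds 28.

28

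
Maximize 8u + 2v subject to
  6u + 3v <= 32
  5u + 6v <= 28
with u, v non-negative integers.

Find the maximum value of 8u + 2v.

The continuous relaxation peaks at (5.33, 0) with value 42.67; rounding to a feasible lattice point costs some objective.
(u,v)=(5,0): 6·5+3·0=30≤32, 5·5+6·0=25≤28, objective 40.
(u,v)=(4,1): 6·4+3·1=27≤32, 5·4+6·1=26≤28, objective 34.
Maximum is 40 at (u,v)=(5,0).

40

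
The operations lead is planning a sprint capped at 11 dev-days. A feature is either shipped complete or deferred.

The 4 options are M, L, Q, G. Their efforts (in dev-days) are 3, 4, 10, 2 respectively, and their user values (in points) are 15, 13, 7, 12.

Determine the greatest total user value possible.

40

This is an integer program with binary decision variables.
Allowing fractional choices, the relaxed optimum would be about 41.4, but features are indivisible.
M + L + G: effort 3 + 4 + 2 = 9 ≤ 11, user value 15 + 13 + 12 = 40.
M + L: effort 3 + 4 = 7 ≤ 11, user value 15 + 13 = 28.
Best is M, L, and G with total user value 40.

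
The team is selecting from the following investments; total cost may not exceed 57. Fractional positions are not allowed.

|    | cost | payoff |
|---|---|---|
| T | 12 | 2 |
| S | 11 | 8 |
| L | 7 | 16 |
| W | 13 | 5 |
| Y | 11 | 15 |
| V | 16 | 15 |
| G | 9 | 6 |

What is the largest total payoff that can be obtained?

This is an integer program with binary decision variables.
Take S, L, Y, V, and G: cost 11 + 7 + 11 + 16 + 9 = 54 ≤ 57, payoff 8 + 16 + 15 + 15 + 6 = 60.
No other feasible combination does better.

60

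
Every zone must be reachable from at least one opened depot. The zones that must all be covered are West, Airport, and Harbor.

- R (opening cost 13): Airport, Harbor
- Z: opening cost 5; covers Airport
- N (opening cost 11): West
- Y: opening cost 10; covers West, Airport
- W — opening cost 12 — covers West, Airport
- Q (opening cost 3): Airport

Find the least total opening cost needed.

The greedy cost-per-new-zone heuristic would pick Q, Y, and R for 26, but a cheaper cover exists.
Choose R and Y: together they cover West, Airport, Harbor — every zone.
Total opening cost: 13 + 10 = 23.
No cover costs less than 23.

23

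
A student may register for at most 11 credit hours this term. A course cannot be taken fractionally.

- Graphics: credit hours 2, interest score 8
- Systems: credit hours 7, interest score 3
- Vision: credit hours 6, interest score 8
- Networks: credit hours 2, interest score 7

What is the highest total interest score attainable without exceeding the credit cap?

23

Graphics + Vision + Networks: credit hours 2 + 6 + 2 = 10 ≤ 11, interest score 8 + 8 + 7 = 23.
Graphics + Systems + Networks: credit hours 2 + 7 + 2 = 11 ≤ 11, interest score 8 + 3 + 7 = 18.
Best is Graphics, Vision, and Networks with total interest score 23.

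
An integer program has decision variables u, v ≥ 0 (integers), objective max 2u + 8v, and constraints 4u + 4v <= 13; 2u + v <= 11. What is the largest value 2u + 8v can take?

24

Relaxing integrality, the LP optimum is 26.00 at (u,v) = (0, 3.25), which is not an integer point.
(u,v)=(0,3): 4·0+4·3=12≤13, 2·0+1·3=3≤11, objective 24.
(u,v)=(1,2): 4·1+4·2=12≤13, 2·1+1·2=4≤11, objective 18.
(u,v)=(0,2): 4·0+4·2=8≤13, 2·0+1·2=2≤11, objective 16.
No feasible integer point exceeds 24.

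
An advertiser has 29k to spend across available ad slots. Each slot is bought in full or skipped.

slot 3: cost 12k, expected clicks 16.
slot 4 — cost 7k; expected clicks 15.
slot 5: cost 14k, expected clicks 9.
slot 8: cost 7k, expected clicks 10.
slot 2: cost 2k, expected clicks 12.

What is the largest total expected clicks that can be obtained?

Take slot 3, slot 4, slot 8, and slot 2: cost 12 + 7 + 7 + 2 = 28 ≤ 29, expected clicks 16 + 15 + 10 + 12 = 53.
No other feasible combination does better.

53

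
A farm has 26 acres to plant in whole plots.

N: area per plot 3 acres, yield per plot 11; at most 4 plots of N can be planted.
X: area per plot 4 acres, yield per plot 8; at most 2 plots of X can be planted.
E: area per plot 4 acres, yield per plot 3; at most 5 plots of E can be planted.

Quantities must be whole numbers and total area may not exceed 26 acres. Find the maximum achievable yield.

N has the best ratio (11/3); taking only N gives at most 4×11 = 44 (stopped by the supply cap of 4).
Mixing does better — 4×N, 2×X, and 1×E: area 24 ≤ 26, yield 4·11 + 2·8 + 1·3 = 63.

63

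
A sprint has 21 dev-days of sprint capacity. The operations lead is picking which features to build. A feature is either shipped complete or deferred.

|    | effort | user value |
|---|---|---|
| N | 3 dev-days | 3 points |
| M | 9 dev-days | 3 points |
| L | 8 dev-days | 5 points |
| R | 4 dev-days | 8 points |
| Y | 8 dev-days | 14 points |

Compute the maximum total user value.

This is a 0-1 knapsack instance.
Allowing fractional choices, the relaxed optimum would be about 28.8, but features are indivisible.
N + R + Y: effort 3 + 4 + 8 = 15 ≤ 21, user value 3 + 8 + 14 = 25.
L + R + Y: effort 8 + 4 + 8 = 20 ≤ 21, user value 5 + 8 + 14 = 27.
M + R + Y: effort 9 + 4 + 8 = 21 ≤ 21, user value 3 + 8 + 14 = 25.
Best is L, R, and Y with total user value 27.

27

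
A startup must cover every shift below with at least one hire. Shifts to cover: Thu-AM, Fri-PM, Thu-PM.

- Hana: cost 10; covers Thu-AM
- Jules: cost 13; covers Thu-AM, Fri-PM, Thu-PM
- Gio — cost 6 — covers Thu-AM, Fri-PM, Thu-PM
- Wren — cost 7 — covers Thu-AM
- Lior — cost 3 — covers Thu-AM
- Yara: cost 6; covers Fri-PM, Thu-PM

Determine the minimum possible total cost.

6

This is a weighted set-cover instance.
Gio alone covers Thu-AM, Fri-PM, Thu-PM — every shift.
Total cost: 6.
No cover costs less than 6.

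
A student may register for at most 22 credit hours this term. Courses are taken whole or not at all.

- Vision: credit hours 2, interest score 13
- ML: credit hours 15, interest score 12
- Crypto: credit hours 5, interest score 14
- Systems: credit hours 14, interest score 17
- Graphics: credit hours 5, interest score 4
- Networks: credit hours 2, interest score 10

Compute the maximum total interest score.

44

This is a 0-1 knapsack instance.
Vision + Crypto + Graphics + Networks: credit hours 2 + 5 + 5 + 2 = 14 ≤ 22, interest score 13 + 14 + 4 + 10 = 41.
Crypto + Systems + Networks: credit hours 5 + 14 + 2 = 21 ≤ 22, interest score 14 + 17 + 10 = 41.
Vision + Crypto + Systems: credit hours 2 + 5 + 14 = 21 ≤ 22, interest score 13 + 14 + 17 = 44.
Best is Vision, Crypto, and Systems with total interest score 44.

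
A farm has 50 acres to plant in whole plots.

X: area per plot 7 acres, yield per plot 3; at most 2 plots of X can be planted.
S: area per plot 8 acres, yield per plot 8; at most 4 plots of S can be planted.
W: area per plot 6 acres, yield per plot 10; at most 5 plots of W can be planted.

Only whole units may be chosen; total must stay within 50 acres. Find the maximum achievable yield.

This is a bounded integer knapsack.
W has the best ratio (10/6); taking only W gives at most 5×10 = 50 (stopped by the supply cap of 5).
Mixing does better — 2×S and 5×W: area 46 ≤ 50, yield 2·8 + 5·10 = 66.

66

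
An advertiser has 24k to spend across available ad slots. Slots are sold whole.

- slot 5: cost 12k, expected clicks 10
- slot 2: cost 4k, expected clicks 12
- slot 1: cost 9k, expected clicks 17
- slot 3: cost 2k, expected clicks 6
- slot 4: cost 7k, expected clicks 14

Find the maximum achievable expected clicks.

Take slot 2, slot 1, slot 3, and slot 4: cost 4 + 9 + 2 + 7 = 22 ≤ 24, expected clicks 12 + 17 + 6 + 14 = 49.
No other feasible combination does better.

49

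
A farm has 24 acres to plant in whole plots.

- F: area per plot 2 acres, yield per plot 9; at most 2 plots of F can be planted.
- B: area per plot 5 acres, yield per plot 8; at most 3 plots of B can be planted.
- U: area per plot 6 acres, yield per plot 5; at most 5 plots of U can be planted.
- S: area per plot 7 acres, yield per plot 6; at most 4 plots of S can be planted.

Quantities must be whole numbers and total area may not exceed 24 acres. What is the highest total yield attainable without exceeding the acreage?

42

This is a bounded integer knapsack.
Take 2×F and 3×B: area 19 ≤ 24, yield 2·9 + 3·8 = 42.
F has the best ratio (9/2) and is taken to its limit of 2; remaining capacity is filled optimally with the others.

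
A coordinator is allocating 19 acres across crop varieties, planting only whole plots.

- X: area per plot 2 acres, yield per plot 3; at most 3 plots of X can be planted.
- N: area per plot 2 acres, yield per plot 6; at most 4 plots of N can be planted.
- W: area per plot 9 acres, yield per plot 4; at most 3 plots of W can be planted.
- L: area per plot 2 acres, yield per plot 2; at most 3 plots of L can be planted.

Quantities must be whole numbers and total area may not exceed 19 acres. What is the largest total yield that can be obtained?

This is a bounded integer knapsack.
3×X, 4×N, and 2×L: area 18 ≤ 19, yield 3·3 + 4·6 + 2·2 = 37.
2×X, 4×N, and 3×L: area 18 ≤ 19, yield 2·3 + 4·6 + 3·2 = 36.
Best is 37.

37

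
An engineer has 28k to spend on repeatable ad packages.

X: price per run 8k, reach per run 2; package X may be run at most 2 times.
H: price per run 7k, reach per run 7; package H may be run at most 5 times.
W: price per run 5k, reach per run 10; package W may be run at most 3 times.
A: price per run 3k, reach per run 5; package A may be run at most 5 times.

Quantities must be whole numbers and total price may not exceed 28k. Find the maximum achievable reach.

3×W and 4×A: price 27 ≤ 28, reach 3·10 + 4·5 = 50.
1×H, 3×W, and 2×A: price 28 ≤ 28, reach 1·7 + 3·10 + 2·5 = 47.
Best is 50.

50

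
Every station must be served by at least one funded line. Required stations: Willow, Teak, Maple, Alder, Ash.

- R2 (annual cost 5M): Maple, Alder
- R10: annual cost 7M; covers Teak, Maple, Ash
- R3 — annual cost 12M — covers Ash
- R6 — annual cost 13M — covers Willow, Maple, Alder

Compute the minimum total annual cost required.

The greedy cost-per-new-station heuristic would pick R10, R2, and R6 for 25, but a cheaper cover exists.
Choose R10 and R6: together they cover Willow, Teak, Maple, Alder, Ash — every station.
Total annual cost: 7 + 13 = 20.
No cover costs less than 20.

20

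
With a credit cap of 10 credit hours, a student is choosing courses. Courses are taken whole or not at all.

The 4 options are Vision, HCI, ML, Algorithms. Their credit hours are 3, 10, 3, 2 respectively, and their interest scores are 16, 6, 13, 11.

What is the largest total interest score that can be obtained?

40

Take Vision, ML, and Algorithms: credit hours 3 + 3 + 2 = 8 ≤ 10, interest score 16 + 13 + 11 = 40.
No other feasible combination does better.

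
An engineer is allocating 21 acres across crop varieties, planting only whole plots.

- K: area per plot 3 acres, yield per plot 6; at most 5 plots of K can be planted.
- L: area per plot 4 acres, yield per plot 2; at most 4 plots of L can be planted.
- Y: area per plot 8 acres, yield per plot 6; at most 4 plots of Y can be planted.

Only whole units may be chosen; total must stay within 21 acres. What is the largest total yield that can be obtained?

32

This is a bounded integer knapsack.
K has the best ratio (6/3); taking only K gives at most 5×6 = 30 (stopped by the supply cap of 5).
Mixing does better — 5×K and 1×L: area 19 ≤ 21, yield 5·6 + 1·2 = 32.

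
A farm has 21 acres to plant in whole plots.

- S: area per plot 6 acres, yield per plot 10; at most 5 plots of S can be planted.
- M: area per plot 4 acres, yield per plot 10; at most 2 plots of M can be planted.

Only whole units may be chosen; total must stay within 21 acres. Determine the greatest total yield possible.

This is a bounded integer knapsack.
M has the best ratio (10/4); taking only M gives at most 2×10 = 20 (stopped by the supply cap of 2).
Mixing does better — 2×S and 2×M: area 20 ≤ 21, yield 2·10 + 2·10 = 40.

40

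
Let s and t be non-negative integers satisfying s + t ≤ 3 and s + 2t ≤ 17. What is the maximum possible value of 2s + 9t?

(s,t)=(0,3): 1·0+1·3=3≤3, 1·0+2·3=6≤17, objective 27.
(s,t)=(1,2): 1·1+1·2=3≤3, 1·1+2·2=5≤17, objective 20.
Maximum is 27 at (s,t)=(0,3).

27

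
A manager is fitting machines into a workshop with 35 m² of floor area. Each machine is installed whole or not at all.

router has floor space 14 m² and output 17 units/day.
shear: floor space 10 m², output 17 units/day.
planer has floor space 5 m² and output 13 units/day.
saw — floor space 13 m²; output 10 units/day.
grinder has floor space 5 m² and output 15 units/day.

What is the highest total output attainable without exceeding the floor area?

62

Allowing fractional choices, the relaxed optimum would be about 62.8, but machines are indivisible.
router + shear + grinder: floor space 14 + 10 + 5 = 29 ≤ 35, output 17 + 17 + 15 = 49.
router + shear + planer + grinder: floor space 14 + 10 + 5 + 5 = 34 ≤ 35, output 17 + 17 + 13 + 15 = 62.
shear + planer + saw + grinder: floor space 10 + 5 + 13 + 5 = 33 ≤ 35, output 17 + 13 + 10 + 15 = 55.
Best is router, shear, planer, and grinder with total output 62.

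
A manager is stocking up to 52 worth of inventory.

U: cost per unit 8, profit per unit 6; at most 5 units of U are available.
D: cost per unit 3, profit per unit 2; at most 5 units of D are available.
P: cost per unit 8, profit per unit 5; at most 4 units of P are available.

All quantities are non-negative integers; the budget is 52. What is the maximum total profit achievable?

38

U has the best ratio (6/8); taking only U gives at most 5×6 = 30 (stopped by the supply cap of 5).
Mixing does better — 5×U and 4×D: cost 52 ≤ 52, profit 5·6 + 4·2 = 38.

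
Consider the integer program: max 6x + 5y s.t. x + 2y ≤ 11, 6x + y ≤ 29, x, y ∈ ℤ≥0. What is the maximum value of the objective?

39

(x,y)=(4,3) is feasible, giving 39.
(x,y)=(3,4) is feasible, giving 38.
(x,y)=(4,2) is feasible, giving 34.
The best lattice point is (4,3), giving 39.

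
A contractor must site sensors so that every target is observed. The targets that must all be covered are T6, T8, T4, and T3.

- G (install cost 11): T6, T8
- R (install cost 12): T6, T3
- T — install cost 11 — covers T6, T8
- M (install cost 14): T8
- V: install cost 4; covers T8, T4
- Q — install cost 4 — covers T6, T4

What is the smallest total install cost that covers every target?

16

Choose R and V: together they cover T6, T8, T4, T3 — every target.
Total install cost: 12 + 4 = 16.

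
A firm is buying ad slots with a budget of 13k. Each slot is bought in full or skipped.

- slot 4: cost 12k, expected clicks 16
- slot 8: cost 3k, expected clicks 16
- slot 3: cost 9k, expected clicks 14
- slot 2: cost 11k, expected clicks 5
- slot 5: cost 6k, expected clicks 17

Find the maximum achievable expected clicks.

33

Allowing fractional choices, the relaxed optimum would be about 39.2, but ad slots are indivisible.
slot 8 + slot 3: cost 3 + 9 = 12 ≤ 13, expected clicks 16 + 14 = 30.
slot 8 + slot 5: cost 3 + 6 = 9 ≤ 13, expected clicks 16 + 17 = 33.
slot 5: cost 6 ≤ 13, expected clicks 17.
Best is slot 8 and slot 5 with total expected clicks 33.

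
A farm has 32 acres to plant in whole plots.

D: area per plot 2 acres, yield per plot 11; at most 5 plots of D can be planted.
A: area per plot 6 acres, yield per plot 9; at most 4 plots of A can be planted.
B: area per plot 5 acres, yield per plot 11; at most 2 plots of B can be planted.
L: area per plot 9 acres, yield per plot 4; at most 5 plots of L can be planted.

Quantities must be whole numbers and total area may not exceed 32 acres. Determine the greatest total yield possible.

95

This is a bounded integer knapsack.
Take 5×D, 2×A, and 2×B: area 32 ≤ 32, yield 5·11 + 2·9 + 2·11 = 95.
D has the best ratio (11/2) and is taken to its limit of 5; remaining capacity is filled optimally with the others.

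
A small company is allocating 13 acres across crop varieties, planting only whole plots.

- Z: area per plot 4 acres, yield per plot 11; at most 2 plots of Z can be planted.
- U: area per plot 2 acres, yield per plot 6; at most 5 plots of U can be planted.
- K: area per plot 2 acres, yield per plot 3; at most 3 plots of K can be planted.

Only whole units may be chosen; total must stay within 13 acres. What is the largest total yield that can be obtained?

35

2×Z and 2×U: area 12 ≤ 13, yield 2·11 + 2·6 = 34.
1×Z and 4×U: area 12 ≤ 13, yield 1·11 + 4·6 = 35.
Best is 35.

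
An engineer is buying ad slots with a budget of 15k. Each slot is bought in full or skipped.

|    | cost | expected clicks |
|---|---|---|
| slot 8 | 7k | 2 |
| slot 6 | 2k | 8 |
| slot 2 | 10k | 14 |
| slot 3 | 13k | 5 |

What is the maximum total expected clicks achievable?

22

This is an integer program with binary decision variables.
Take slot 6 and slot 2: cost 2 + 10 = 12 ≤ 15, expected clicks 8 + 14 = 22.
No other feasible combination does better.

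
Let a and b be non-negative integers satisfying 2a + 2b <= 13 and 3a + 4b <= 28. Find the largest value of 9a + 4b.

The continuous relaxation peaks at (6.5, 0) with value 58.50; rounding to a feasible lattice point costs some objective.
(a,b)=(6,0) is feasible, giving 54.
(a,b)=(5,1) is feasible, giving 49.
(a,b)=(5,0) is feasible, giving 45.
Maximum is 54 at (a,b)=(6,0).

54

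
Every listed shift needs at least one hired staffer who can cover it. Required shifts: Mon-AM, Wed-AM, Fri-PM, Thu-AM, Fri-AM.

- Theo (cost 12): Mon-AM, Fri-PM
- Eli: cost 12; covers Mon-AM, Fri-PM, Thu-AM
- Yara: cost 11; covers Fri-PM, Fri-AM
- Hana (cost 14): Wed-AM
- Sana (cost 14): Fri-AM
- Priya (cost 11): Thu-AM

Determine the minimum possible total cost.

Choose Eli, Yara, and Hana: together they cover Mon-AM, Wed-AM, Fri-PM, Thu-AM, Fri-AM — every shift.
Total cost: 12 + 11 + 14 = 37.
No cover costs less than 37.

37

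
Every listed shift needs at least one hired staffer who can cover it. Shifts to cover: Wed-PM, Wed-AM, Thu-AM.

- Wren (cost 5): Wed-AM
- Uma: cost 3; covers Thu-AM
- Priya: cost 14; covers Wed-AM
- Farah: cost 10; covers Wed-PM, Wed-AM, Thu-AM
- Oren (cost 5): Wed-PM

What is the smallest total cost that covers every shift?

10

The greedy cost-per-new-shift heuristic would pick Uma, Wren, and Oren for 13, but a cheaper cover exists.
Farah alone covers Wed-PM, Wed-AM, Thu-AM — every shift.
Total cost: 10.
No cover costs less than 10.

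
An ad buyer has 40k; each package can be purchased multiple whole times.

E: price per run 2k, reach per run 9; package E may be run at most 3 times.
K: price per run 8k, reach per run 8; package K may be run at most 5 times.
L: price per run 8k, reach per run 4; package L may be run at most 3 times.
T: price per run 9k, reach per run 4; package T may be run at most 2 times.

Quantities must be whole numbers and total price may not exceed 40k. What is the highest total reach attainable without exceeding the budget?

59

This is a bounded integer knapsack.
3×E, 3×K, and 1×T: price 39 ≤ 40, reach 3·9 + 3·8 + 1·4 = 55.
3×E and 4×K: price 38 ≤ 40, reach 3·9 + 4·8 = 59.
Best is 59.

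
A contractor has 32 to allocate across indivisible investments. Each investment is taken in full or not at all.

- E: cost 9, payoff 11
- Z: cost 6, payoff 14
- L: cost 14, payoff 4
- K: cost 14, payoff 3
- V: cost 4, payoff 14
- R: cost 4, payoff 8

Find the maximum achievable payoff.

Allowing fractional choices, the relaxed optimum would be about 49.6, but investments are indivisible.
Z + L + V + R: cost 6 + 14 + 4 + 4 = 28 ≤ 32, payoff 14 + 4 + 14 + 8 = 40.
E + Z + V + R: cost 9 + 6 + 4 + 4 = 23 ≤ 32, payoff 11 + 14 + 14 + 8 = 47.
Best is E, Z, V, and R with total payoff 47.

47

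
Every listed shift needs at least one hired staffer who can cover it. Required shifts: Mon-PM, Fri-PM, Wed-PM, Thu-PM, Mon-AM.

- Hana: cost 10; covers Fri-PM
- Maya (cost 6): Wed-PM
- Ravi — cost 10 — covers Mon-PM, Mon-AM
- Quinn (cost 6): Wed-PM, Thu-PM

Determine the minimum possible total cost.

Choose Hana, Ravi, and Quinn: together they cover Mon-PM, Fri-PM, Wed-PM, Thu-PM, Mon-AM — every shift.
Total cost: 10 + 10 + 6 = 26.
No cover costs less than 26.

26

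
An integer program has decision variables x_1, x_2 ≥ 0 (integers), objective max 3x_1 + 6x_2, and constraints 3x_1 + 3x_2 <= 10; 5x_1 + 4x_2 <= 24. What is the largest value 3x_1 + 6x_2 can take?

18

The continuous relaxation peaks at (0, 3.33) with value 20.00; rounding to a feasible lattice point costs some objective.
(x_1,x_2)=(0,3): 3·0+3·3=9≤10, 5·0+4·3=12≤24, objective 18.
(x_1,x_2)=(1,2): 3·1+3·2=9≤10, 5·1+4·2=13≤24, objective 15.
(x_1,x_2)=(0,2): 3·0+3·2=6≤10, 5·0+4·2=8≤24, objective 12.
Maximum is 18 at (x_1,x_2)=(0,3).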